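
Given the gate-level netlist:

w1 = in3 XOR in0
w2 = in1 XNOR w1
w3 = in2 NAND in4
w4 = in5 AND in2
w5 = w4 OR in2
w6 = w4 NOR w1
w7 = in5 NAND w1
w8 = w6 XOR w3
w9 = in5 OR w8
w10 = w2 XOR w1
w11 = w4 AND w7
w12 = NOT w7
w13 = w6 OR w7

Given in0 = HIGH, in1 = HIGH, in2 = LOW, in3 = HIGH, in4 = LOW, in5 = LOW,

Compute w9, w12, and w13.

w9 = LOW; w12 = LOW; w13 = HIGH

w1 = in3 XOR in0 = HIGH XOR HIGH = LOW
w3 = in2 NAND in4 = LOW NAND LOW = HIGH
w4 = in5 AND in2 = LOW AND LOW = LOW
w6 = w4 NOR w1 = LOW NOR LOW = HIGH
w7 = in5 NAND w1 = LOW NAND LOW = HIGH
w8 = w6 XOR w3 = HIGH XOR HIGH = LOW
w9 = in5 OR w8 = LOW OR LOW = LOW
w12 = NOT w7 = NOT HIGH = LOW
w13 = w6 OR w7 = HIGH OR HIGH = HIGH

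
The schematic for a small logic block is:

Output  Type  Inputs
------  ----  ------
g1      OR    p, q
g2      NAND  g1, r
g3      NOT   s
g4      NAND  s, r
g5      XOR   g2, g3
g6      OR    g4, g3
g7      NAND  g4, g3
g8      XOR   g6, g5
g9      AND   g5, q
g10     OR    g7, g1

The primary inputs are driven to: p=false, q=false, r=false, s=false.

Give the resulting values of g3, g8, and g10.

g3 = true; g8 = true; g10 = false

g1 = p OR q = false OR false = false
g2 = g1 NAND r = false NAND false = true
g3 = NOT s = NOT false = true
g4 = s NAND r = false NAND false = true
g5 = g2 XOR g3 = true XOR true = false
g6 = g4 OR g3 = true OR true = true
g7 = g4 NAND g3 = true NAND true = false
g8 = g6 XOR g5 = true XOR false = true
g10 = g7 OR g1 = false OR false = false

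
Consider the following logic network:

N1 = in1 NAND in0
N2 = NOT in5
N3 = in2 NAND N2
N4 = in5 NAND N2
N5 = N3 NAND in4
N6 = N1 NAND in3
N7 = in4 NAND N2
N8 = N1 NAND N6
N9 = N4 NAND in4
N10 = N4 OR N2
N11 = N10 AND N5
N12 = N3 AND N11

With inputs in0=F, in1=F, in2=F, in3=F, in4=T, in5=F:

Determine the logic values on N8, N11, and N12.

N8 = F, N11 = F, N12 = F

N1 = in1 NAND in0 = F NAND F = T
N2 = NOT in5 = NOT F = T
N3 = in2 NAND N2 = F NAND T = T
N4 = in5 NAND N2 = F NAND T = T
N5 = N3 NAND in4 = T NAND T = F
N6 = N1 NAND in3 = T NAND F = T
N8 = N1 NAND N6 = T NAND T = F
N10 = N4 OR N2 = T OR T = T
N11 = N10 AND N5 = T AND F = F
N12 = N3 AND N11 = T AND F = F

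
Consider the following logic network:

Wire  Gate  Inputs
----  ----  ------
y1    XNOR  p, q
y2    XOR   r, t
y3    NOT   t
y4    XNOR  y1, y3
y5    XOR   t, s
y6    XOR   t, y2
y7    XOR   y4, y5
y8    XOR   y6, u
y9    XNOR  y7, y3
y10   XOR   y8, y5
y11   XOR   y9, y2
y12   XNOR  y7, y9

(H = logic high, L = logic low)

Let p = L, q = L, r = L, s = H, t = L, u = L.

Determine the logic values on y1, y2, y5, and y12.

y1 = H, y2 = L, y5 = H, y12 = H

y1 = p XNOR q = L XNOR L = H
y2 = r XOR t = L XOR L = L
y3 = NOT t = NOT L = H
y4 = y1 XNOR y3 = H XNOR H = H
y5 = t XOR s = L XOR H = H
y7 = y4 XOR y5 = H XOR H = L
y9 = y7 XNOR y3 = L XNOR H = L
y12 = y7 XNOR y9 = L XNOR L = H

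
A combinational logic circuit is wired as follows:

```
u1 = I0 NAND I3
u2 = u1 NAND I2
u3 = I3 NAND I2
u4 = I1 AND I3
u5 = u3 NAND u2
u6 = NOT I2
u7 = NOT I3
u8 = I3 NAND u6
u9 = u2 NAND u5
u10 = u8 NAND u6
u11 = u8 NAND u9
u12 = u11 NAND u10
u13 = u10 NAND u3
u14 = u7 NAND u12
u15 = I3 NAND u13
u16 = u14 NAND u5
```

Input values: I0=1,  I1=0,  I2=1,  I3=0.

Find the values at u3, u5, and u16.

u1 = I0 NAND I3 = 1 NAND 0 = 1
u2 = u1 NAND I2 = 1 NAND 1 = 0
u3 = I3 NAND I2 = 0 NAND 1 = 1
u5 = u3 NAND u2 = 1 NAND 0 = 1
u6 = NOT I2 = NOT 1 = 0
u7 = NOT I3 = NOT 0 = 1
u8 = I3 NAND u6 = 0 NAND 0 = 1
u9 = u2 NAND u5 = 0 NAND 1 = 1
u10 = u8 NAND u6 = 1 NAND 0 = 1
u11 = u8 NAND u9 = 1 NAND 1 = 0
u12 = u11 NAND u10 = 0 NAND 1 = 1
u14 = u7 NAND u12 = 1 NAND 1 = 0
u16 = u14 NAND u5 = 0 NAND 1 = 1

u3 = 1; u5 = 1; u16 = 1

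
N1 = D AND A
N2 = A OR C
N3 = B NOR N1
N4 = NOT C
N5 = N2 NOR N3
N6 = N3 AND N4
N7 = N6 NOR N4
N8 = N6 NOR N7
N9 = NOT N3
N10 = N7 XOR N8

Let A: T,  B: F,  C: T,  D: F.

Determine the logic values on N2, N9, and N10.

N2 = T  N9 = F  N10 = T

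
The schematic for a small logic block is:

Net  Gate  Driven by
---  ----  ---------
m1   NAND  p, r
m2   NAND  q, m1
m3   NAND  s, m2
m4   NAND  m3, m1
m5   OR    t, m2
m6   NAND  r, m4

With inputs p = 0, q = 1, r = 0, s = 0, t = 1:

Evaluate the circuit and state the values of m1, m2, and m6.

m1 = p NAND r = 0 NAND 0 = 1
m2 = q NAND m1 = 1 NAND 1 = 0
m3 = s NAND m2 = 0 NAND 0 = 1
m4 = m3 NAND m1 = 1 NAND 1 = 0
m6 = r NAND m4 = 0 NAND 0 = 1

m1 = 1  m2 = 0  m6 = 1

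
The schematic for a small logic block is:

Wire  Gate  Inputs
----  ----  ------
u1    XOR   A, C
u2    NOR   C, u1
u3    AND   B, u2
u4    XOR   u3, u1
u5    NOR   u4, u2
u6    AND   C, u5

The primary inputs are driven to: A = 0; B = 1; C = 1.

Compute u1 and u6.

u1 = A XOR C = 0 XOR 1 = 1
u2 = C NOR u1 = 1 NOR 1 = 0
u3 = B AND u2 = 1 AND 0 = 0
u4 = u3 XOR u1 = 0 XOR 1 = 1
u5 = u4 NOR u2 = 1 NOR 0 = 0
u6 = C AND u5 = 1 AND 0 = 0

u1 = 1, u6 = 0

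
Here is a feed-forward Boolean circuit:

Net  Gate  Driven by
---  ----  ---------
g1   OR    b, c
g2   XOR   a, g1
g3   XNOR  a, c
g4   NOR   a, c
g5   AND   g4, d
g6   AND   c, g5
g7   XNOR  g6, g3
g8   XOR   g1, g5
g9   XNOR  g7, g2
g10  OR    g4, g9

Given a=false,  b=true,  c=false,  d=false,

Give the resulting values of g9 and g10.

g9 = false  g10 = true

g1 = b OR c = true OR false = true
g2 = a XOR g1 = false XOR true = true
g3 = a XNOR c = false XNOR false = true
g4 = a NOR c = false NOR false = true
g5 = g4 AND d = true AND false = false
g6 = c AND g5 = false AND false = false
g7 = g6 XNOR g3 = false XNOR true = false
g9 = g7 XNOR g2 = false XNOR true = false
g10 = g4 OR g9 = true OR false = true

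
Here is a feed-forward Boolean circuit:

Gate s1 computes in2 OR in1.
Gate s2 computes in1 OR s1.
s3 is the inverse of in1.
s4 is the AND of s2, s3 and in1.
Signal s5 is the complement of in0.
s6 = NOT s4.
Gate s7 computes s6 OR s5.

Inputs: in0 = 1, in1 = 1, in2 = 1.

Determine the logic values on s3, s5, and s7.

s3 = 0, s5 = 0, s7 = 1

s1 = in2 OR in1 = 1 OR 1 = 1
s2 = in1 OR s1 = 1 OR 1 = 1
s3 = NOT in1 = NOT 1 = 0
s4 = s2 AND s3 AND in1 = 1 AND 0 AND 1 = 0
s5 = NOT in0 = NOT 1 = 0
s6 = NOT s4 = NOT 0 = 1
s7 = s6 OR s5 = 1 OR 0 = 1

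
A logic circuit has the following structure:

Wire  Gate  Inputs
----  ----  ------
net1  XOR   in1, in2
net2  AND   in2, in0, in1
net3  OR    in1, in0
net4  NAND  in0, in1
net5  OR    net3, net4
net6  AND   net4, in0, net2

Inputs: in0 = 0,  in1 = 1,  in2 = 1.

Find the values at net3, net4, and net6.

net3 = 1; net4 = 1; net6 = 0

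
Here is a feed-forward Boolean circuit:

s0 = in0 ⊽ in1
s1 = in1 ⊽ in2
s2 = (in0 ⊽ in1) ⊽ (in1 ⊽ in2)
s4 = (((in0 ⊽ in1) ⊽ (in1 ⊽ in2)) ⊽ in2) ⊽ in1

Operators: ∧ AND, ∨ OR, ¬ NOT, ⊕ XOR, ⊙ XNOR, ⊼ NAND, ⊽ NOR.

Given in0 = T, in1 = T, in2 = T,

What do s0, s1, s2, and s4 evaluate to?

s0 = F  s1 = F  s2 = T  s4 = F

s0 = T ⊽ T = F
s1 = T ⊽ T = F
s2 = (T ⊽ T) ⊽ (T ⊽ T) = T
s4 = (((T ⊽ T) ⊽ (T ⊽ T)) ⊽ T) ⊽ T = F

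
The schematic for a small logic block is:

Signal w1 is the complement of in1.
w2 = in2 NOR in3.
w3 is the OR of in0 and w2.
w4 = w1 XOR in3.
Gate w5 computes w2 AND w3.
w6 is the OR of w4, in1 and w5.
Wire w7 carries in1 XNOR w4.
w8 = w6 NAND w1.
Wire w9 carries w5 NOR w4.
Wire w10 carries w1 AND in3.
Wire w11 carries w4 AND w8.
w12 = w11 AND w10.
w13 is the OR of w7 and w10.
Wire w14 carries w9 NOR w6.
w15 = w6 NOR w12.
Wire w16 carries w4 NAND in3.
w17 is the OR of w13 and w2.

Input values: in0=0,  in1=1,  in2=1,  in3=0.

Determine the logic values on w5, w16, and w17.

w1 = NOT in1 = NOT 1 = 0
w2 = in2 NOR in3 = 1 NOR 0 = 0
w3 = in0 OR w2 = 0 OR 0 = 0
w4 = w1 XOR in3 = 0 XOR 0 = 0
w5 = w2 AND w3 = 0 AND 0 = 0
w7 = in1 XNOR w4 = 1 XNOR 0 = 0
w10 = w1 AND in3 = 0 AND 0 = 0
w13 = w7 OR w10 = 0 OR 0 = 0
w16 = w4 NAND in3 = 0 NAND 0 = 1
w17 = w13 OR w2 = 0 OR 0 = 0

w5 = 0, w16 = 1, w17 = 0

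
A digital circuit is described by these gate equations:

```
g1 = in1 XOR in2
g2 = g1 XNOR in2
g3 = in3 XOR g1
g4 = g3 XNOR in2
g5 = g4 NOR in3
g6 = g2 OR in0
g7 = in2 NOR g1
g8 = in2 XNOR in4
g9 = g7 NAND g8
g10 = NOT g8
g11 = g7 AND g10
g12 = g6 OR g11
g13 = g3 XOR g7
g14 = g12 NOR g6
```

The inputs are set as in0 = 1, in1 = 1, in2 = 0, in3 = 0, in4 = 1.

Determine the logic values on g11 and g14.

g1 = in1 XOR in2 = 1 XOR 0 = 1
g2 = g1 XNOR in2 = 1 XNOR 0 = 0
g6 = g2 OR in0 = 0 OR 1 = 1
g7 = in2 NOR g1 = 0 NOR 1 = 0
g8 = in2 XNOR in4 = 0 XNOR 1 = 0
g10 = NOT g8 = NOT 0 = 1
g11 = g7 AND g10 = 0 AND 1 = 0
g12 = g6 OR g11 = 1 OR 0 = 1
g14 = g12 NOR g6 = 1 NOR 1 = 0

g11 = 0, g14 = 0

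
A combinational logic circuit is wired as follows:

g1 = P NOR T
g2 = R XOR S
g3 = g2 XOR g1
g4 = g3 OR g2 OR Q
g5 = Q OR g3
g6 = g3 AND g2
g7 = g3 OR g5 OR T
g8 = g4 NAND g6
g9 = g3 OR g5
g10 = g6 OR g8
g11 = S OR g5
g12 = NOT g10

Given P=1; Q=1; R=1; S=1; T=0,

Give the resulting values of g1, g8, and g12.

g1 = 0, g8 = 1, g12 = 0

g1 = P NOR T = 1 NOR 0 = 0
g2 = R XOR S = 1 XOR 1 = 0
g3 = g2 XOR g1 = 0 XOR 0 = 0
g4 = g3 OR g2 OR Q = 0 OR 0 OR 1 = 1
g6 = g3 AND g2 = 0 AND 0 = 0
g8 = g4 NAND g6 = 1 NAND 0 = 1
g10 = g6 OR g8 = 0 OR 1 = 1
g12 = NOT g10 = NOT 1 = 0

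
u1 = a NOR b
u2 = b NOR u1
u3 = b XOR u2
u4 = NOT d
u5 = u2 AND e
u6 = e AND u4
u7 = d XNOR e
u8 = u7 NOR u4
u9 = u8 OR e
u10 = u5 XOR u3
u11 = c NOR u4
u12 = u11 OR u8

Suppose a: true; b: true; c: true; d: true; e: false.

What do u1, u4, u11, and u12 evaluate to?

u1 = false, u4 = false, u11 = false, u12 = true

u1 = a NOR b = true NOR true = false
u4 = NOT d = NOT true = false
u7 = d XNOR e = true XNOR false = false
u8 = u7 NOR u4 = false NOR false = true
u11 = c NOR u4 = true NOR false = false
u12 = u11 OR u8 = false OR true = true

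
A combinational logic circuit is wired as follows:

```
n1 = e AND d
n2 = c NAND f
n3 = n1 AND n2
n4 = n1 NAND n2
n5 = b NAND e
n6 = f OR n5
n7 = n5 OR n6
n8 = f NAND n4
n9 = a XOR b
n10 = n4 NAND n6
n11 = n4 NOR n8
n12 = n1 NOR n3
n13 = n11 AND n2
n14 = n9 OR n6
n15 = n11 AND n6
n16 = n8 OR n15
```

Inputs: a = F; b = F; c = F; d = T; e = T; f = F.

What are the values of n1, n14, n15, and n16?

n1 = e AND d = T AND T = T
n2 = c NAND f = F NAND F = T
n4 = n1 NAND n2 = T NAND T = F
n5 = b NAND e = F NAND T = T
n6 = f OR n5 = F OR T = T
n8 = f NAND n4 = F NAND F = T
n9 = a XOR b = F XOR F = F
n11 = n4 NOR n8 = F NOR T = F
n14 = n9 OR n6 = F OR T = T
n15 = n11 AND n6 = F AND T = F
n16 = n8 OR n15 = T OR F = T

n1 = T  n14 = T  n15 = F  n16 = T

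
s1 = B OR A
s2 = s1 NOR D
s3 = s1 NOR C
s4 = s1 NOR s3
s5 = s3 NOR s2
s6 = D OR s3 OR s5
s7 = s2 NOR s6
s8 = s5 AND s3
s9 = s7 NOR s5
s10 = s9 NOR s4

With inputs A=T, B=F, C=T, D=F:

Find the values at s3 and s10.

s1 = B OR A = F OR T = T
s2 = s1 NOR D = T NOR F = F
s3 = s1 NOR C = T NOR T = F
s4 = s1 NOR s3 = T NOR F = F
s5 = s3 NOR s2 = F NOR F = T
s6 = D OR s3 OR s5 = F OR F OR T = T
s7 = s2 NOR s6 = F NOR T = F
s9 = s7 NOR s5 = F NOR T = F
s10 = s9 NOR s4 = F NOR F = T

s3 = F, s10 = T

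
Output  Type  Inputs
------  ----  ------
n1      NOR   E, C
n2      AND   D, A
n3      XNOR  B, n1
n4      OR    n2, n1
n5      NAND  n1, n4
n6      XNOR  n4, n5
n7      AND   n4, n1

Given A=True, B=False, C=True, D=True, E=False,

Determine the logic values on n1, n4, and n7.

n1 = E NOR C = False NOR True = False
n2 = D AND A = True AND True = True
n4 = n2 OR n1 = True OR False = True
n7 = n4 AND n1 = True AND False = False

n1 = False  n4 = True  n7 = False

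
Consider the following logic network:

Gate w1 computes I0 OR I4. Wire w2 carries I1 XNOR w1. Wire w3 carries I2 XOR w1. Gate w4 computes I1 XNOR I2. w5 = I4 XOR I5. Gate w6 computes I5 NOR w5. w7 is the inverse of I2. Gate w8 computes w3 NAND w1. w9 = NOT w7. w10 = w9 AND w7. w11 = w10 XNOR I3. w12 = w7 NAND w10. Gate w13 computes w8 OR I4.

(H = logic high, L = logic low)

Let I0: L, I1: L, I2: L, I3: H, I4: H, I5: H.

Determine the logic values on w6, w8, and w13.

w6 = L; w8 = L; w13 = H

w1 = I0 OR I4 = L OR H = H
w3 = I2 XOR w1 = L XOR H = H
w5 = I4 XOR I5 = H XOR H = L
w6 = I5 NOR w5 = H NOR L = L
w8 = w3 NAND w1 = H NAND H = L
w13 = w8 OR I4 = L OR H = H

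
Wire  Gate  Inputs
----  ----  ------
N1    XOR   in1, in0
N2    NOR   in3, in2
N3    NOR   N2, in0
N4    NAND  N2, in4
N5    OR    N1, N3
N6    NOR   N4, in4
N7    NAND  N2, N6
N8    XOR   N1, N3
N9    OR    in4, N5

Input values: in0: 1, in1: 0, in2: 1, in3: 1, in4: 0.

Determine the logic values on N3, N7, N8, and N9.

N3 = 0, N7 = 1, N8 = 1, N9 = 1

N1 = in1 XOR in0 = 0 XOR 1 = 1
N2 = in3 NOR in2 = 1 NOR 1 = 0
N3 = N2 NOR in0 = 0 NOR 1 = 0
N4 = N2 NAND in4 = 0 NAND 0 = 1
N5 = N1 OR N3 = 1 OR 0 = 1
N6 = N4 NOR in4 = 1 NOR 0 = 0
N7 = N2 NAND N6 = 0 NAND 0 = 1
N8 = N1 XOR N3 = 1 XOR 0 = 1
N9 = in4 OR N5 = 0 OR 1 = 1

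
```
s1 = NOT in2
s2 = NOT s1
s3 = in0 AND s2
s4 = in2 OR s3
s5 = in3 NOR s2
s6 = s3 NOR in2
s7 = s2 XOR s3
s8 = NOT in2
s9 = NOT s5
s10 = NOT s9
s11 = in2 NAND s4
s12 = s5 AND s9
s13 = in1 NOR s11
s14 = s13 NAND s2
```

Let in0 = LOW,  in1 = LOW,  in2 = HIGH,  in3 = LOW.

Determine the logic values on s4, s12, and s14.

s1 = NOT in2 = NOT HIGH = LOW
s2 = NOT s1 = NOT LOW = HIGH
s3 = in0 AND s2 = LOW AND HIGH = LOW
s4 = in2 OR s3 = HIGH OR LOW = HIGH
s5 = in3 NOR s2 = LOW NOR HIGH = LOW
s9 = NOT s5 = NOT LOW = HIGH
s11 = in2 NAND s4 = HIGH NAND HIGH = LOW
s12 = s5 AND s9 = LOW AND HIGH = LOW
s13 = in1 NOR s11 = LOW NOR LOW = HIGH
s14 = s13 NAND s2 = HIGH NAND HIGH = LOW

s4 = HIGH, s12 = LOW, s14 = LOW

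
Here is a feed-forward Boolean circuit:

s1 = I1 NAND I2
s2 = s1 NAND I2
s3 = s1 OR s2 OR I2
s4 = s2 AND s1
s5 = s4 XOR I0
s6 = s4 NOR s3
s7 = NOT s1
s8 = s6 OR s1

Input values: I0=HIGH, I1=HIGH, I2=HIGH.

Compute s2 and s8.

s2 = HIGH  s8 = LOW

s1 = I1 NAND I2 = HIGH NAND HIGH = LOW
s2 = s1 NAND I2 = LOW NAND HIGH = HIGH
s3 = s1 OR s2 OR I2 = LOW OR HIGH OR HIGH = HIGH
s4 = s2 AND s1 = HIGH AND LOW = LOW
s6 = s4 NOR s3 = LOW NOR HIGH = LOW
s8 = s6 OR s1 = LOW OR LOW = LOW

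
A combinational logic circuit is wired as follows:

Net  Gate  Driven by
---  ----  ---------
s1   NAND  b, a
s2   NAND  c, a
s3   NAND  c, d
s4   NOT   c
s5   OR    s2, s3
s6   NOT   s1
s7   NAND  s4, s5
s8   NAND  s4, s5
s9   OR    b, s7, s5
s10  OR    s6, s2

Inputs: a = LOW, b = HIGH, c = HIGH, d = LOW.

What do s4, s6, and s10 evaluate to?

s4 = LOW  s6 = LOW  s10 = HIGH

s1 = b NAND a = HIGH NAND LOW = HIGH
s2 = c NAND a = HIGH NAND LOW = HIGH
s4 = NOT c = NOT HIGH = LOW
s6 = NOT s1 = NOT HIGH = LOW
s10 = s6 OR s2 = LOW OR HIGH = HIGH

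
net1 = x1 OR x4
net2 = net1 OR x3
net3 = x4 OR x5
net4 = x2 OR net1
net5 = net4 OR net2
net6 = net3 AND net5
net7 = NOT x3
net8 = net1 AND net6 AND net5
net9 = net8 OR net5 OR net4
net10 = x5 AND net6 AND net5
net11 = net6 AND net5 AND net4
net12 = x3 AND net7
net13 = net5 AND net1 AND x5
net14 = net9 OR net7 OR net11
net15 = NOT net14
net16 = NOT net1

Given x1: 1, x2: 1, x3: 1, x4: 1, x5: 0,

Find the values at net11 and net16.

net1 = x1 OR x4 = 1 OR 1 = 1
net2 = net1 OR x3 = 1 OR 1 = 1
net3 = x4 OR x5 = 1 OR 0 = 1
net4 = x2 OR net1 = 1 OR 1 = 1
net5 = net4 OR net2 = 1 OR 1 = 1
net6 = net3 AND net5 = 1 AND 1 = 1
net11 = net6 AND net5 AND net4 = 1 AND 1 AND 1 = 1
net16 = NOT net1 = NOT 1 = 0

net11 = 1; net16 = 0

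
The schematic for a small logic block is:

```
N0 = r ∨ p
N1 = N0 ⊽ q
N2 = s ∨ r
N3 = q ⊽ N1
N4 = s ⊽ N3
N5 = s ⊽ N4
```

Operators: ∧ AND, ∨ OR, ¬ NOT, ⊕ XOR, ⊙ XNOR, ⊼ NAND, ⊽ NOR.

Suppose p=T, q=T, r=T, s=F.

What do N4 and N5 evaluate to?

N0 = r OR p = T OR T = T
N1 = N0 NOR q = T NOR T = F
N3 = q NOR N1 = T NOR F = F
N4 = s NOR N3 = F NOR F = T
N5 = s NOR N4 = F NOR T = F

N4 = T; N5 = F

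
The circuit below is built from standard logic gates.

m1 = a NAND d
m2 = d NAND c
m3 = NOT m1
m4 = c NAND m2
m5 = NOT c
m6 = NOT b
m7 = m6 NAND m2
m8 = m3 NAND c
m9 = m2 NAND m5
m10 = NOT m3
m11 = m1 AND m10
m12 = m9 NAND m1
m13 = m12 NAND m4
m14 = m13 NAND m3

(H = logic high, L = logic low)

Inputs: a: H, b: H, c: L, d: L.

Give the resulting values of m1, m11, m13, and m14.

m1 = H, m11 = H, m13 = L, m14 = H

m1 = a NAND d = H NAND L = H
m2 = d NAND c = L NAND L = H
m3 = NOT m1 = NOT H = L
m4 = c NAND m2 = L NAND H = H
m5 = NOT c = NOT L = H
m9 = m2 NAND m5 = H NAND H = L
m10 = NOT m3 = NOT L = H
m11 = m1 AND m10 = H AND H = H
m12 = m9 NAND m1 = L NAND H = H
m13 = m12 NAND m4 = H NAND H = L
m14 = m13 NAND m3 = L NAND L = H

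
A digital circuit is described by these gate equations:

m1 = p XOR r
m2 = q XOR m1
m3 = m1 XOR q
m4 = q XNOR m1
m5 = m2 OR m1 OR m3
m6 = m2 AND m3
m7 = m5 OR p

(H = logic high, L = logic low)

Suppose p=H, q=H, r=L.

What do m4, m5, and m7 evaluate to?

m4 = H, m5 = H, m7 = H

m1 = p XOR r = H XOR L = H
m2 = q XOR m1 = H XOR H = L
m3 = m1 XOR q = H XOR H = L
m4 = q XNOR m1 = H XNOR H = H
m5 = m2 OR m1 OR m3 = L OR H OR L = H
m7 = m5 OR p = H OR H = H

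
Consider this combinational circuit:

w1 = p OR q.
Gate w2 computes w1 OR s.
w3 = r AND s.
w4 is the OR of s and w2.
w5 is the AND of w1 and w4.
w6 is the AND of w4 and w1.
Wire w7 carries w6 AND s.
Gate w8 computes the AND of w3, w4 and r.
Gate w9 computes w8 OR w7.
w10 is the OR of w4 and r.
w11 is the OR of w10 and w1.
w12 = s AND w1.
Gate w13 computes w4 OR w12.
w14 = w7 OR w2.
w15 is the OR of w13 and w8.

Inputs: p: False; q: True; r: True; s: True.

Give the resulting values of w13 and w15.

w1 = p OR q = False OR True = True
w2 = w1 OR s = True OR True = True
w3 = r AND s = True AND True = True
w4 = s OR w2 = True OR True = True
w8 = w3 AND w4 AND r = True AND True AND True = True
w12 = s AND w1 = True AND True = True
w13 = w4 OR w12 = True OR True = True
w15 = w13 OR w8 = True OR True = True

w13 = True; w15 = True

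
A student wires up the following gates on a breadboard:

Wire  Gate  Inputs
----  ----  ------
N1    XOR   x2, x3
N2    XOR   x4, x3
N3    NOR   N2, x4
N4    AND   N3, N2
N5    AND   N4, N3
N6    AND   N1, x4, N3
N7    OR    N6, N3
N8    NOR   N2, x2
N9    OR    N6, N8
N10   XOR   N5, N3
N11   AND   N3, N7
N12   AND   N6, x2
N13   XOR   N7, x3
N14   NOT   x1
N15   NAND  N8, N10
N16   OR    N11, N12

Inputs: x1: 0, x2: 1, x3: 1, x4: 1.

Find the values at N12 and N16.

N12 = 0; N16 = 0

N1 = x2 XOR x3 = 1 XOR 1 = 0
N2 = x4 XOR x3 = 1 XOR 1 = 0
N3 = N2 NOR x4 = 0 NOR 1 = 0
N6 = N1 AND x4 AND N3 = 0 AND 1 AND 0 = 0
N7 = N6 OR N3 = 0 OR 0 = 0
N11 = N3 AND N7 = 0 AND 0 = 0
N12 = N6 AND x2 = 0 AND 1 = 0
N16 = N11 OR N12 = 0 OR 0 = 0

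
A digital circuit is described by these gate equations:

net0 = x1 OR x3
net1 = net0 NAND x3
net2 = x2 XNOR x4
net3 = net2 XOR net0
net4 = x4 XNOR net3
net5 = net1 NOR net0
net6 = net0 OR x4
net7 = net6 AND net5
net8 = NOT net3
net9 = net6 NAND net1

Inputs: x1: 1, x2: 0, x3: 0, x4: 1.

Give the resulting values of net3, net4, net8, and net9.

net0 = x1 OR x3 = 1 OR 0 = 1
net1 = net0 NAND x3 = 1 NAND 0 = 1
net2 = x2 XNOR x4 = 0 XNOR 1 = 0
net3 = net2 XOR net0 = 0 XOR 1 = 1
net4 = x4 XNOR net3 = 1 XNOR 1 = 1
net6 = net0 OR x4 = 1 OR 1 = 1
net8 = NOT net3 = NOT 1 = 0
net9 = net6 NAND net1 = 1 NAND 1 = 0

net3 = 1  net4 = 1  net8 = 0  net9 = 0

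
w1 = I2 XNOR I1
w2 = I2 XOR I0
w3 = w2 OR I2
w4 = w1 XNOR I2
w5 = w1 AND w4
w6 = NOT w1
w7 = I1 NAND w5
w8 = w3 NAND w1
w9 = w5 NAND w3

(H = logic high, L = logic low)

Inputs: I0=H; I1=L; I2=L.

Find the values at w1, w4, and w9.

w1 = H, w4 = L, w9 = H

w1 = I2 XNOR I1 = L XNOR L = H
w2 = I2 XOR I0 = L XOR H = H
w3 = w2 OR I2 = H OR L = H
w4 = w1 XNOR I2 = H XNOR L = L
w5 = w1 AND w4 = H AND L = L
w9 = w5 NAND w3 = L NAND H = H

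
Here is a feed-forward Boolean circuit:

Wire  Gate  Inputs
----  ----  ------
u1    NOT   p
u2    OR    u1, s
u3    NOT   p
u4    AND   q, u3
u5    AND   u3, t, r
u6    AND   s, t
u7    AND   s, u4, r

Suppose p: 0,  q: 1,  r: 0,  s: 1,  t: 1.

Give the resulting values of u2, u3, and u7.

u2 = 1; u3 = 1; u7 = 0

u1 = NOT p = NOT 0 = 1
u2 = u1 OR s = 1 OR 1 = 1
u3 = NOT p = NOT 0 = 1
u4 = q AND u3 = 1 AND 1 = 1
u7 = s AND u4 AND r = 1 AND 1 AND 0 = 0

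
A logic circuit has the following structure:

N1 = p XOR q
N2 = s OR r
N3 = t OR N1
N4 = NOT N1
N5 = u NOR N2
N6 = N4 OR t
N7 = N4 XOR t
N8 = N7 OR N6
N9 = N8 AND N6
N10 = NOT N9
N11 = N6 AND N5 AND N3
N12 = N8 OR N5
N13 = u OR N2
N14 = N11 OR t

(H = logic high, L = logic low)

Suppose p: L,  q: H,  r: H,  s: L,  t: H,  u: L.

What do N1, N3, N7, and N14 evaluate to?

N1 = p XOR q = L XOR H = H
N2 = s OR r = L OR H = H
N3 = t OR N1 = H OR H = H
N4 = NOT N1 = NOT H = L
N5 = u NOR N2 = L NOR H = L
N6 = N4 OR t = L OR H = H
N7 = N4 XOR t = L XOR H = H
N11 = N6 AND N5 AND N3 = H AND L AND H = L
N14 = N11 OR t = L OR H = H

N1 = H, N3 = H, N7 = H, N14 = H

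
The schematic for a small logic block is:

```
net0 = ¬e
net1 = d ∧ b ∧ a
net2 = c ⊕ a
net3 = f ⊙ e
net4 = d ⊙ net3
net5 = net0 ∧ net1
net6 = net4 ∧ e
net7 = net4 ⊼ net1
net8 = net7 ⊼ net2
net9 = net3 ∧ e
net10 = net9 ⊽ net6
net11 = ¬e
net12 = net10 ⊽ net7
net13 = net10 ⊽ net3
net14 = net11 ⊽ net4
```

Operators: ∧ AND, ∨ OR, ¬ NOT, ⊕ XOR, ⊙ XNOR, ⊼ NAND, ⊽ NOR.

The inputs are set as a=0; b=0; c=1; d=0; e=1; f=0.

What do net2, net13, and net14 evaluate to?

net2 = 1, net13 = 1, net14 = 0

net2 = c XOR a = 1 XOR 0 = 1
net3 = f XNOR e = 0 XNOR 1 = 0
net4 = d XNOR net3 = 0 XNOR 0 = 1
net6 = net4 AND e = 1 AND 1 = 1
net9 = net3 AND e = 0 AND 1 = 0
net10 = net9 NOR net6 = 0 NOR 1 = 0
net11 = NOT e = NOT 1 = 0
net13 = net10 NOR net3 = 0 NOR 0 = 1
net14 = net11 NOR net4 = 0 NOR 1 = 0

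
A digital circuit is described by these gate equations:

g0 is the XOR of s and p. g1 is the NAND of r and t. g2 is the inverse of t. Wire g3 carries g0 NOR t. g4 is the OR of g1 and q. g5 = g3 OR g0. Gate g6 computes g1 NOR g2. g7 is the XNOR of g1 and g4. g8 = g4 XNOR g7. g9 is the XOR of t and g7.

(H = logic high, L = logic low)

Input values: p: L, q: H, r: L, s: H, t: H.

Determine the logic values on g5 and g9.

g0 = s XOR p = H XOR L = H
g1 = r NAND t = L NAND H = H
g3 = g0 NOR t = H NOR H = L
g4 = g1 OR q = H OR H = H
g5 = g3 OR g0 = L OR H = H
g7 = g1 XNOR g4 = H XNOR H = H
g9 = t XOR g7 = H XOR H = L

g5 = H; g9 = L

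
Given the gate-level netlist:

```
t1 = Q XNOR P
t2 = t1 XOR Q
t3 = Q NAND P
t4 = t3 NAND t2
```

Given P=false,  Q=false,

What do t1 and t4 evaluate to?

t1 = true, t4 = false

t1 = Q XNOR P = false XNOR false = true
t2 = t1 XOR Q = true XOR false = true
t3 = Q NAND P = false NAND false = true
t4 = t3 NAND t2 = true NAND true = false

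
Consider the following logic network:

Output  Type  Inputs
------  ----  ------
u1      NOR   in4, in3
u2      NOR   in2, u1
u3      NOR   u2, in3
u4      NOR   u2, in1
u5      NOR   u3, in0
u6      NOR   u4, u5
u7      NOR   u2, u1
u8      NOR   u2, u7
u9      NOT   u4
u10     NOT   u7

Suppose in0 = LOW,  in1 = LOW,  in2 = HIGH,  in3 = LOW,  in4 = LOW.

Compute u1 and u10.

u1 = HIGH, u10 = HIGH

u1 = in4 NOR in3 = LOW NOR LOW = HIGH
u2 = in2 NOR u1 = HIGH NOR HIGH = LOW
u7 = u2 NOR u1 = LOW NOR HIGH = LOW
u10 = NOT u7 = NOT LOW = HIGH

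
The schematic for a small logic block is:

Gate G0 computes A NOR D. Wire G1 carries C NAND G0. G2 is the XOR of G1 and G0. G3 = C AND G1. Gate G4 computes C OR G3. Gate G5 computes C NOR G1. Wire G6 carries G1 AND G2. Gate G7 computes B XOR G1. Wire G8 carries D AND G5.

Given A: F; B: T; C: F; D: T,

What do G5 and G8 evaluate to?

G0 = A NOR D = F NOR T = F
G1 = C NAND G0 = F NAND F = T
G5 = C NOR G1 = F NOR T = F
G8 = D AND G5 = T AND F = F

G5 = F, G8 = F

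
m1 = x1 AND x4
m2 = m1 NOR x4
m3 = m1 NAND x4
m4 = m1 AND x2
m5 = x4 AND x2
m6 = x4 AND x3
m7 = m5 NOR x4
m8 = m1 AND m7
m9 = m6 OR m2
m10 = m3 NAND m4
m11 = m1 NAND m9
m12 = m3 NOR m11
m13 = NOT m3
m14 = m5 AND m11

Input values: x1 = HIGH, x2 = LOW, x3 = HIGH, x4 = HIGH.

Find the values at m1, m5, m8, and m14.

m1 = x1 AND x4 = HIGH AND HIGH = HIGH
m2 = m1 NOR x4 = HIGH NOR HIGH = LOW
m5 = x4 AND x2 = HIGH AND LOW = LOW
m6 = x4 AND x3 = HIGH AND HIGH = HIGH
m7 = m5 NOR x4 = LOW NOR HIGH = LOW
m8 = m1 AND m7 = HIGH AND LOW = LOW
m9 = m6 OR m2 = HIGH OR LOW = HIGH
m11 = m1 NAND m9 = HIGH NAND HIGH = LOW
m14 = m5 AND m11 = LOW AND LOW = LOW

m1 = HIGH, m5 = LOW, m8 = LOW, m14 = LOW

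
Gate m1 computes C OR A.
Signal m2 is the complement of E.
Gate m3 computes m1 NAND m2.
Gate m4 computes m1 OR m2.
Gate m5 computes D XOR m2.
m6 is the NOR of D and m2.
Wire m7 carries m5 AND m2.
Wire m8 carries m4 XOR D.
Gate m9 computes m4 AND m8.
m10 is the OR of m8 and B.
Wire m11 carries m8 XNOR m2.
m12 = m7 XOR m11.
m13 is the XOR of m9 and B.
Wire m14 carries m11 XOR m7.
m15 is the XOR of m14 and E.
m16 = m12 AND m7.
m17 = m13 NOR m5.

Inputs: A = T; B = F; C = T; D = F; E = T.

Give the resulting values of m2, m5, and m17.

m2 = F; m5 = F; m17 = F

m1 = C OR A = T OR T = T
m2 = NOT E = NOT T = F
m4 = m1 OR m2 = T OR F = T
m5 = D XOR m2 = F XOR F = F
m8 = m4 XOR D = T XOR F = T
m9 = m4 AND m8 = T AND T = T
m13 = m9 XOR B = T XOR F = T
m17 = m13 NOR m5 = T NOR F = F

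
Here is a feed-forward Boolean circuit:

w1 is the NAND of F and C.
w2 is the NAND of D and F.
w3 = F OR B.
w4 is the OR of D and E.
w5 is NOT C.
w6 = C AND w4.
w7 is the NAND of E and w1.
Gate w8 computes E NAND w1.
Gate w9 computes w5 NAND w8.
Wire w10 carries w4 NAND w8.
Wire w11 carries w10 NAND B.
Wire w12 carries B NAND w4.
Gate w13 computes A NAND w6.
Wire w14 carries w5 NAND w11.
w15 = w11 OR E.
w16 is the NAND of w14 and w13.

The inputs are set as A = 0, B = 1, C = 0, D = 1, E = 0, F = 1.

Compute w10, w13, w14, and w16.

w10 = 0  w13 = 1  w14 = 0  w16 = 1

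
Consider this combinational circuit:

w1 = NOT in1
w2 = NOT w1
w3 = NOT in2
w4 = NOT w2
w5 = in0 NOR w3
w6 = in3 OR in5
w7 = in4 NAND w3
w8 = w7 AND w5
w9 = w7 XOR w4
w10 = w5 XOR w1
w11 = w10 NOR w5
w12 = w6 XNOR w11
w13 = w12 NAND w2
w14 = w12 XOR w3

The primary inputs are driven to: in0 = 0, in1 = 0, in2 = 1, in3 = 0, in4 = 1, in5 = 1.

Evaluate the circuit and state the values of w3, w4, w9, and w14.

w3 = 0; w4 = 1; w9 = 0; w14 = 0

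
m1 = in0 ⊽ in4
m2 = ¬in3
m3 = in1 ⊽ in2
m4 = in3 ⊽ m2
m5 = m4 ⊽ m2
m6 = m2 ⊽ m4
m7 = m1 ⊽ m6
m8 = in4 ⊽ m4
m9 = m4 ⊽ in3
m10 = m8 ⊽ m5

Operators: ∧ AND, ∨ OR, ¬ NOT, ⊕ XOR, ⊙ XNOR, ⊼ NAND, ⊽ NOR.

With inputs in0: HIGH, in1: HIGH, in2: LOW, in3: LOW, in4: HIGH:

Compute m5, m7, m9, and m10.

m1 = in0 NOR in4 = HIGH NOR HIGH = LOW
m2 = NOT in3 = NOT LOW = HIGH
m4 = in3 NOR m2 = LOW NOR HIGH = LOW
m5 = m4 NOR m2 = LOW NOR HIGH = LOW
m6 = m2 NOR m4 = HIGH NOR LOW = LOW
m7 = m1 NOR m6 = LOW NOR LOW = HIGH
m8 = in4 NOR m4 = HIGH NOR LOW = LOW
m9 = m4 NOR in3 = LOW NOR LOW = HIGH
m10 = m8 NOR m5 = LOW NOR LOW = HIGH

m5 = LOW  m7 = HIGH  m9 = HIGH  m10 = HIGH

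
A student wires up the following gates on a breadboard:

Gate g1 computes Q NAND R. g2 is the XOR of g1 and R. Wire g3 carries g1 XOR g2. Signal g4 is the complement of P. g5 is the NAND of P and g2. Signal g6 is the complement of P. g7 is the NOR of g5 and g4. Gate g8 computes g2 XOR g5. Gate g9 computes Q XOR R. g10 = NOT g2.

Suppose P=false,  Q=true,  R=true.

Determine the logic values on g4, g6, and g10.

g4 = true, g6 = true, g10 = false

g1 = Q NAND R = true NAND true = false
g2 = g1 XOR R = false XOR true = true
g4 = NOT P = NOT false = true
g6 = NOT P = NOT false = true
g10 = NOT g2 = NOT true = false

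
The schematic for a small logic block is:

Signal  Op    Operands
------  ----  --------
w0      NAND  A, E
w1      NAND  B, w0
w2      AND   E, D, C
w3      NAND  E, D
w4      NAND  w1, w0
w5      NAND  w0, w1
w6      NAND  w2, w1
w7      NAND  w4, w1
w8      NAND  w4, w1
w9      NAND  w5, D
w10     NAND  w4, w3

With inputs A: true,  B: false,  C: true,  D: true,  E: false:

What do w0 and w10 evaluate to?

w0 = A NAND E = true NAND false = true
w1 = B NAND w0 = false NAND true = true
w3 = E NAND D = false NAND true = true
w4 = w1 NAND w0 = true NAND true = false
w10 = w4 NAND w3 = false NAND true = true

w0 = true  w10 = true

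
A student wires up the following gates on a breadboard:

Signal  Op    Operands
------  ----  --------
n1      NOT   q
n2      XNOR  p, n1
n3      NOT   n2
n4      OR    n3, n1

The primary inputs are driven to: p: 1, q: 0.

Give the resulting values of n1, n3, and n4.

n1 = 1, n3 = 0, n4 = 1

n1 = NOT q = NOT 0 = 1
n2 = p XNOR n1 = 1 XNOR 1 = 1
n3 = NOT n2 = NOT 1 = 0
n4 = n3 OR n1 = 0 OR 1 = 1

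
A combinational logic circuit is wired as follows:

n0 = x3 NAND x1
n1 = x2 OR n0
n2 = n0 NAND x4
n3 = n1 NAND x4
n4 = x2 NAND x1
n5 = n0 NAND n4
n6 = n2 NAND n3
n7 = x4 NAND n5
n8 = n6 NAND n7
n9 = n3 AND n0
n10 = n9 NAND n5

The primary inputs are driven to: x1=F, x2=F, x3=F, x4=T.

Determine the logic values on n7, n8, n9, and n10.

n0 = x3 NAND x1 = F NAND F = T
n1 = x2 OR n0 = F OR T = T
n2 = n0 NAND x4 = T NAND T = F
n3 = n1 NAND x4 = T NAND T = F
n4 = x2 NAND x1 = F NAND F = T
n5 = n0 NAND n4 = T NAND T = F
n6 = n2 NAND n3 = F NAND F = T
n7 = x4 NAND n5 = T NAND F = T
n8 = n6 NAND n7 = T NAND T = F
n9 = n3 AND n0 = F AND T = F
n10 = n9 NAND n5 = F NAND F = T

n7 = T; n8 = F; n9 = F; n10 = T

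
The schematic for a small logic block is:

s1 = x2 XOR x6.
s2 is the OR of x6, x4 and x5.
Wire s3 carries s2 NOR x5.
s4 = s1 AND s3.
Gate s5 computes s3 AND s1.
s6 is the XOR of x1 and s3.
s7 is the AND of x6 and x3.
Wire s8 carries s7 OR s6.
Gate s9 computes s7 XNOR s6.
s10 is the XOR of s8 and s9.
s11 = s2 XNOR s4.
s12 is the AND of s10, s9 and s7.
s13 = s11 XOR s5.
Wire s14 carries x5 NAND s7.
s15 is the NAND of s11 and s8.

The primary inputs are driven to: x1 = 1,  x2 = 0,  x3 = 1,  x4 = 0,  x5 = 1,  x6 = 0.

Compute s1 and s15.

s1 = 0, s15 = 1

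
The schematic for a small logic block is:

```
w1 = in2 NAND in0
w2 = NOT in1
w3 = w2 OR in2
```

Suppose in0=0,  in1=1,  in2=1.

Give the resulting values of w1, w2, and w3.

w1 = 1; w2 = 0; w3 = 1

w1 = in2 NAND in0 = 1 NAND 0 = 1
w2 = NOT in1 = NOT 1 = 0
w3 = w2 OR in2 = 0 OR 1 = 1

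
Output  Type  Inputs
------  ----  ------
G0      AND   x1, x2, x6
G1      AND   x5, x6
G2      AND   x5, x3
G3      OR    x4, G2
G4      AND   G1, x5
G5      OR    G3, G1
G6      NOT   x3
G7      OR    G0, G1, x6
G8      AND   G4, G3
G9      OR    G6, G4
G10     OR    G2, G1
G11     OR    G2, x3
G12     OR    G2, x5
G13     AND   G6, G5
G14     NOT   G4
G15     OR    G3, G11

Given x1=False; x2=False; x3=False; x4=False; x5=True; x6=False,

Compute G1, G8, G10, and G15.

G1 = x5 AND x6 = True AND False = False
G2 = x5 AND x3 = True AND False = False
G3 = x4 OR G2 = False OR False = False
G4 = G1 AND x5 = False AND True = False
G8 = G4 AND G3 = False AND False = False
G10 = G2 OR G1 = False OR False = False
G11 = G2 OR x3 = False OR False = False
G15 = G3 OR G11 = False OR False = False

G1 = False, G8 = False, G10 = False, G15 = False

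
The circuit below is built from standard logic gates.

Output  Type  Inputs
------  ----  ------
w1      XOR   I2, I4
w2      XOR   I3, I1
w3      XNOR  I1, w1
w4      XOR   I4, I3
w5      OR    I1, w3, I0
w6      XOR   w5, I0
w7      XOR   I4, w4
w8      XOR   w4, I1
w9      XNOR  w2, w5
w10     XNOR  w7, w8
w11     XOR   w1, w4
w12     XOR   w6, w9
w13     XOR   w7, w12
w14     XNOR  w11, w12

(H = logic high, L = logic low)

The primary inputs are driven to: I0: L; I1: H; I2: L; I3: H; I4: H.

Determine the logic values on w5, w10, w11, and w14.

w5 = H, w10 = H, w11 = H, w14 = H

w1 = I2 XOR I4 = L XOR H = H
w2 = I3 XOR I1 = H XOR H = L
w3 = I1 XNOR w1 = H XNOR H = H
w4 = I4 XOR I3 = H XOR H = L
w5 = I1 OR w3 OR I0 = H OR H OR L = H
w6 = w5 XOR I0 = H XOR L = H
w7 = I4 XOR w4 = H XOR L = H
w8 = w4 XOR I1 = L XOR H = H
w9 = w2 XNOR w5 = L XNOR H = L
w10 = w7 XNOR w8 = H XNOR H = H
w11 = w1 XOR w4 = H XOR L = H
w12 = w6 XOR w9 = H XOR L = H
w14 = w11 XNOR w12 = H XNOR H = H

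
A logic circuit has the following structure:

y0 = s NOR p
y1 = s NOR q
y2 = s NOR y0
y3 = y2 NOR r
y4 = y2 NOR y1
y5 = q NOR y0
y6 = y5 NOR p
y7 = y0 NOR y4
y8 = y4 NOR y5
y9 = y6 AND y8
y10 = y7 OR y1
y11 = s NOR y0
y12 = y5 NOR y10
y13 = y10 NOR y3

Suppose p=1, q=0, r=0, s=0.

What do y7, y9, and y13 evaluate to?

y7 = 1; y9 = 0; y13 = 0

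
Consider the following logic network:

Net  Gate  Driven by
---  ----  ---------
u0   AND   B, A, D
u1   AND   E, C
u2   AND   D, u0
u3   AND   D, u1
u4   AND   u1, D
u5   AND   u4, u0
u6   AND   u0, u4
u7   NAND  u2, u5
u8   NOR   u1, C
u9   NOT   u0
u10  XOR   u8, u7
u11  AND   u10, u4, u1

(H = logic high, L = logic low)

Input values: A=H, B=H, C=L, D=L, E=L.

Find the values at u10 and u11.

u10 = L, u11 = L

u0 = B AND A AND D = H AND H AND L = L
u1 = E AND C = L AND L = L
u2 = D AND u0 = L AND L = L
u4 = u1 AND D = L AND L = L
u5 = u4 AND u0 = L AND L = L
u7 = u2 NAND u5 = L NAND L = H
u8 = u1 NOR C = L NOR L = H
u10 = u8 XOR u7 = H XOR H = L
u11 = u10 AND u4 AND u1 = L AND L AND L = L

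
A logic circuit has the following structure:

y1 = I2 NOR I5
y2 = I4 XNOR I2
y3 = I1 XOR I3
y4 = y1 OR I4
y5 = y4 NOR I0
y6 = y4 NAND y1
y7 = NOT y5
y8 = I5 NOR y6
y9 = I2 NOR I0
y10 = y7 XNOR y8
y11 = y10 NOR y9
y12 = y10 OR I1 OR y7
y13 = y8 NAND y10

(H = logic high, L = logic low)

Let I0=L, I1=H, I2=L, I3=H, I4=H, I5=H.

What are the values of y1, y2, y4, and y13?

y1 = L  y2 = L  y4 = H  y13 = H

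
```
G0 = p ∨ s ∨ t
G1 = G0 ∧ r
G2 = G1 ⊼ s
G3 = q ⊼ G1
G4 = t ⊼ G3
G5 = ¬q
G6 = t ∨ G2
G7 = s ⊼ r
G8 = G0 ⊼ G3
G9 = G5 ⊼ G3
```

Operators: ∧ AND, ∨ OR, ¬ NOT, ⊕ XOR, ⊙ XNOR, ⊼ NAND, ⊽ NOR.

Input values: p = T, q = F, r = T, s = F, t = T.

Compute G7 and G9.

G0 = p OR s OR t = T OR F OR T = T
G1 = G0 AND r = T AND T = T
G3 = q NAND G1 = F NAND T = T
G5 = NOT q = NOT F = T
G7 = s NAND r = F NAND T = T
G9 = G5 NAND G3 = T NAND T = F

G7 = T, G9 = F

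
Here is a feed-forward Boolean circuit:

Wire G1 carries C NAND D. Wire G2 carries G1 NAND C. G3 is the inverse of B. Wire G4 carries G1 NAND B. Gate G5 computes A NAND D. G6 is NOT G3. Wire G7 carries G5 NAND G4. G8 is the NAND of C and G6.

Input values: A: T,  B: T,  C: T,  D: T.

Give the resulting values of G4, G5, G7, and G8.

G1 = C NAND D = T NAND T = F
G3 = NOT B = NOT T = F
G4 = G1 NAND B = F NAND T = T
G5 = A NAND D = T NAND T = F
G6 = NOT G3 = NOT F = T
G7 = G5 NAND G4 = F NAND T = T
G8 = C NAND G6 = T NAND T = F

G4 = T; G5 = F; G7 = T; G8 = F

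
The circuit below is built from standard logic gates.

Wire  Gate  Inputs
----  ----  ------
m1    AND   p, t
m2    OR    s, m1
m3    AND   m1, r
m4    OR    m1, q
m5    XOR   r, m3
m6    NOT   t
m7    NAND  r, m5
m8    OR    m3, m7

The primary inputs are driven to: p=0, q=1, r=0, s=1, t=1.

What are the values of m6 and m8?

m6 = 0; m8 = 1

m1 = p AND t = 0 AND 1 = 0
m3 = m1 AND r = 0 AND 0 = 0
m5 = r XOR m3 = 0 XOR 0 = 0
m6 = NOT t = NOT 1 = 0
m7 = r NAND m5 = 0 NAND 0 = 1
m8 = m3 OR m7 = 0 OR 1 = 1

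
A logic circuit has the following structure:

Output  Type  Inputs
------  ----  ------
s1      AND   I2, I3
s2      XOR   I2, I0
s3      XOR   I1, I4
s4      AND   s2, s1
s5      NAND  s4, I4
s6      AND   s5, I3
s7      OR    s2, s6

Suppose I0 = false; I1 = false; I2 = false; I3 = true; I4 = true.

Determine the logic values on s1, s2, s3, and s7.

s1 = I2 AND I3 = false AND true = false
s2 = I2 XOR I0 = false XOR false = false
s3 = I1 XOR I4 = false XOR true = true
s4 = s2 AND s1 = false AND false = false
s5 = s4 NAND I4 = false NAND true = true
s6 = s5 AND I3 = true AND true = true
s7 = s2 OR s6 = false OR true = true

s1 = false, s2 = false, s3 = true, s7 = true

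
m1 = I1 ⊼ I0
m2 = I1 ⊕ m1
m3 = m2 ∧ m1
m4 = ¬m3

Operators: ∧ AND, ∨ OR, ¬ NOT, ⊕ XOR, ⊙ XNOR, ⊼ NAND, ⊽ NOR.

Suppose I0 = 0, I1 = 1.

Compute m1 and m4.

m1 = I1 NAND I0 = 1 NAND 0 = 1
m2 = I1 XOR m1 = 1 XOR 1 = 0
m3 = m2 AND m1 = 0 AND 1 = 0
m4 = NOT m3 = NOT 0 = 1

m1 = 1, m4 = 1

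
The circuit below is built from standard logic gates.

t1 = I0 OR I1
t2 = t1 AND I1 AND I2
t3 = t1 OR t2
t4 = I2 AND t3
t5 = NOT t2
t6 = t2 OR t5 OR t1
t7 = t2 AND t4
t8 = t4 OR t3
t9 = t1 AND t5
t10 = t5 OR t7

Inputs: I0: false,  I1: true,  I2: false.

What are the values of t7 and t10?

t1 = I0 OR I1 = false OR true = true
t2 = t1 AND I1 AND I2 = true AND true AND false = false
t3 = t1 OR t2 = true OR false = true
t4 = I2 AND t3 = false AND true = false
t5 = NOT t2 = NOT false = true
t7 = t2 AND t4 = false AND false = false
t10 = t5 OR t7 = true OR false = true

t7 = false  t10 = true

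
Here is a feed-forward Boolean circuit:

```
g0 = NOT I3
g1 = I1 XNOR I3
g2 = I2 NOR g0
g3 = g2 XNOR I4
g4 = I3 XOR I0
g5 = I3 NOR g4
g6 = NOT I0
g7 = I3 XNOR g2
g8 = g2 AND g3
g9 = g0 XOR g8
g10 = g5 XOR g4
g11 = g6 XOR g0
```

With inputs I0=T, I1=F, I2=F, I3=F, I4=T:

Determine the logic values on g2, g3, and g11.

g0 = NOT I3 = NOT F = T
g2 = I2 NOR g0 = F NOR T = F
g3 = g2 XNOR I4 = F XNOR T = F
g6 = NOT I0 = NOT T = F
g11 = g6 XOR g0 = F XOR T = T

g2 = F, g3 = F, g11 = T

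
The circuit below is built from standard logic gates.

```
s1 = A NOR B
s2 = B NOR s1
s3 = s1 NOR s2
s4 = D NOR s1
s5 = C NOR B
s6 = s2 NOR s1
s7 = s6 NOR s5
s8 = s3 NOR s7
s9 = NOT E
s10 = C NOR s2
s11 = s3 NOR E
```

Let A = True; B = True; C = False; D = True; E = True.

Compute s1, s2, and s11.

s1 = A NOR B = True NOR True = False
s2 = B NOR s1 = True NOR False = False
s3 = s1 NOR s2 = False NOR False = True
s11 = s3 NOR E = True NOR True = False

s1 = False; s2 = False; s11 = False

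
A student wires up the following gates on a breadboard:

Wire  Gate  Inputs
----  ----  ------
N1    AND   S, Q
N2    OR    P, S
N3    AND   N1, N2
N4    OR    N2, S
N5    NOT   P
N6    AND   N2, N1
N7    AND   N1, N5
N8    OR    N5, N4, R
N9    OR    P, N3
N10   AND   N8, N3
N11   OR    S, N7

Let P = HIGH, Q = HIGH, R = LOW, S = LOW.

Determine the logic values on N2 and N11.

N2 = HIGH, N11 = LOW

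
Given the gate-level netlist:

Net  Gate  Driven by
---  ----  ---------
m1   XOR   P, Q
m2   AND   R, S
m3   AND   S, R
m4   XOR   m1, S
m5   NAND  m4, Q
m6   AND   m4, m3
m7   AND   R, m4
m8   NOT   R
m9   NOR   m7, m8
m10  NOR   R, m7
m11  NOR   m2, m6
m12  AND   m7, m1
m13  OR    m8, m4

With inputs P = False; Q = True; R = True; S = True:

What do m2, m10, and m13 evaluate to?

m2 = True  m10 = False  m13 = False

m1 = P XOR Q = False XOR True = True
m2 = R AND S = True AND True = True
m4 = m1 XOR S = True XOR True = False
m7 = R AND m4 = True AND False = False
m8 = NOT R = NOT True = False
m10 = R NOR m7 = True NOR False = False
m13 = m8 OR m4 = False OR False = False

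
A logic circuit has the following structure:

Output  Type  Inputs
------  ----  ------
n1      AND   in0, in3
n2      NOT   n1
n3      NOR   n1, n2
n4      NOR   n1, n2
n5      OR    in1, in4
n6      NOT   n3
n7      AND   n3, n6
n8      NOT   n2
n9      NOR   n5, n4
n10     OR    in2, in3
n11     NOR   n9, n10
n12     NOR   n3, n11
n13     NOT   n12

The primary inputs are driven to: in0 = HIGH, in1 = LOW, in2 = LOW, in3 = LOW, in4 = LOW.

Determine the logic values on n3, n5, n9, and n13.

n1 = in0 AND in3 = HIGH AND LOW = LOW
n2 = NOT n1 = NOT LOW = HIGH
n3 = n1 NOR n2 = LOW NOR HIGH = LOW
n4 = n1 NOR n2 = LOW NOR HIGH = LOW
n5 = in1 OR in4 = LOW OR LOW = LOW
n9 = n5 NOR n4 = LOW NOR LOW = HIGH
n10 = in2 OR in3 = LOW OR LOW = LOW
n11 = n9 NOR n10 = HIGH NOR LOW = LOW
n12 = n3 NOR n11 = LOW NOR LOW = HIGH
n13 = NOT n12 = NOT HIGH = LOW

n3 = LOW, n5 = LOW, n9 = HIGH, n13 = LOW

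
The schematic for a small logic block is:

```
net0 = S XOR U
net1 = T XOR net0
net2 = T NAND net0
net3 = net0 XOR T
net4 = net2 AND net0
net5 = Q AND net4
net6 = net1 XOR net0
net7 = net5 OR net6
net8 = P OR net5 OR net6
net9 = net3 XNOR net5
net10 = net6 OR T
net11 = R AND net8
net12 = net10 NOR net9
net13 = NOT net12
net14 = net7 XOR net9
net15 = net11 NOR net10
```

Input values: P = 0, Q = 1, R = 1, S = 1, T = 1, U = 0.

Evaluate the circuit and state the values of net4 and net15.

net4 = 0; net15 = 0

net0 = S XOR U = 1 XOR 0 = 1
net1 = T XOR net0 = 1 XOR 1 = 0
net2 = T NAND net0 = 1 NAND 1 = 0
net4 = net2 AND net0 = 0 AND 1 = 0
net5 = Q AND net4 = 1 AND 0 = 0
net6 = net1 XOR net0 = 0 XOR 1 = 1
net8 = P OR net5 OR net6 = 0 OR 0 OR 1 = 1
net10 = net6 OR T = 1 OR 1 = 1
net11 = R AND net8 = 1 AND 1 = 1
net15 = net11 NOR net10 = 1 NOR 1 = 0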